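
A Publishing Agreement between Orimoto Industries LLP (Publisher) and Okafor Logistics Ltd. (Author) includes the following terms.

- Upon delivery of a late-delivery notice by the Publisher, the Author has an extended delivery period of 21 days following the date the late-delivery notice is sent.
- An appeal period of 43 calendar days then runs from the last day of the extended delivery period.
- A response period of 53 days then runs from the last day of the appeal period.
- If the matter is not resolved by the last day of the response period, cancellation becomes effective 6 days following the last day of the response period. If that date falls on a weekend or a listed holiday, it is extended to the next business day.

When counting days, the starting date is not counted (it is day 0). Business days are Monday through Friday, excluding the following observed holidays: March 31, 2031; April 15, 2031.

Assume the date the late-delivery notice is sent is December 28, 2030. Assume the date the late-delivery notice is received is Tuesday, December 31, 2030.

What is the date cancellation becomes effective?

April 30, 2031

The last day of the extended delivery period: December 28, 2030 + 21 days = January 18, 2031.
The last day of the appeal period: January 18, 2031 + 43 days = March 2, 2031.
The last day of the response period: 53 calendar days after March 2, 2031 is April 24, 2031.
Adding 6 calendar days to April 24, 2031 gives April 30, 2031, which is the date cancellation becomes effective. April 30, 2031 is a Wednesday and is not a listed holiday, so no roll-forward applies.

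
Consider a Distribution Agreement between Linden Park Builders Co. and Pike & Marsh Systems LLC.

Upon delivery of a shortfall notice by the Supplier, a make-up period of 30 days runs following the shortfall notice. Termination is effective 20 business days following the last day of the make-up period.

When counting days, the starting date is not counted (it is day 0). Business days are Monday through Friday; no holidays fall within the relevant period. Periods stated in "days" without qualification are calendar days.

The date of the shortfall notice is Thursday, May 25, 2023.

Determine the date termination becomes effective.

July 21, 2023

The last day of the make-up period: 30 calendar days after May 25, 2023 is June 24, 2023.
The date termination becomes effective: counting 20 business days from Saturday, June 24, 2023 (Jun 26, Jun 27, Jun 28, Jun 29, …, Jul 19, Jul 20, Jul 21, skipping weekends) reaches Friday, July 21, 2023.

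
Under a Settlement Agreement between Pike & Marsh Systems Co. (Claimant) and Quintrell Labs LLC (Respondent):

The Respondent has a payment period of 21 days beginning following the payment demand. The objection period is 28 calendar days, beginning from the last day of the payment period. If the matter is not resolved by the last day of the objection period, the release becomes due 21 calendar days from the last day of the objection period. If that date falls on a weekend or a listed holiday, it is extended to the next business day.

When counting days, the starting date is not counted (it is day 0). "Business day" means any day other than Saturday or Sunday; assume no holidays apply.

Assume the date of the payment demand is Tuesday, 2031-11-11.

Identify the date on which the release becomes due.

Adding 21 calendar days to 2031-11-11 gives 2031-12-02, which is the last day of the payment period.
The last day of the objection period: 2031-12-02 + 28 days = 2031-12-30.
The date on which the release becomes due: 2031-12-30 + 21 days = 2032-01-20. 2032-01-20 is a Tuesday, so no roll-forward applies.

2032-01-20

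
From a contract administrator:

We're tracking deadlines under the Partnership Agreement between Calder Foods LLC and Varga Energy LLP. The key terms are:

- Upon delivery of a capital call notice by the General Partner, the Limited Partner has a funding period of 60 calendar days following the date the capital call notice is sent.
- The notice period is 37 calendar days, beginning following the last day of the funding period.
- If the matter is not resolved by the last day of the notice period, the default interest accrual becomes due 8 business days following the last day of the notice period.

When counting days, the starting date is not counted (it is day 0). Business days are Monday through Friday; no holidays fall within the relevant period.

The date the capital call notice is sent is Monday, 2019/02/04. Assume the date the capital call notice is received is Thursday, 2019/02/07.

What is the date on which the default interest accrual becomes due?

2019/05/22

Adding 60 calendar days to 2019/02/04 gives 2019/04/05, which is the last day of the funding period.
The last day of the notice period: 2019/04/05 + 37 days = 2019/05/12.
The date on which the default interest accrual becomes due: counting 8 business days from Sunday, 2019/05/12 (May 13, May 14, May 15, May 16, May 17, May 20, May 21, May 22, skipping weekends) reaches Wednesday, 2019/05/22.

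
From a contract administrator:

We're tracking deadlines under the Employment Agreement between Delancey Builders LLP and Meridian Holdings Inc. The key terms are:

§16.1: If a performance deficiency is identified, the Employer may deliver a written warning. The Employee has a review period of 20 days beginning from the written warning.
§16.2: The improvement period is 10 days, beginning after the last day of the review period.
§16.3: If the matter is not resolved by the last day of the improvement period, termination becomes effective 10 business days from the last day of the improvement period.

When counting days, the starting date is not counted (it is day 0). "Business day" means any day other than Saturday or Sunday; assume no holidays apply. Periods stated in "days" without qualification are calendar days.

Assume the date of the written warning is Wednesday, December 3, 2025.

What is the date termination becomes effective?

Adding 20 calendar days to December 3, 2025 gives December 23, 2025, which is the last day of the review period.
Adding 10 calendar days to December 23, 2025 gives January 2, 2026, which is the last day of the improvement period.
The date termination becomes effective: 10 business days after Friday, January 2, 2026, skipping weekends — Jan 5, Jan 6, Jan 7, Jan 8, Jan 9, Jan 12, Jan 13, Jan 14, Jan 15, Jan 16 — lands on Friday, January 16, 2026.

January 16, 2026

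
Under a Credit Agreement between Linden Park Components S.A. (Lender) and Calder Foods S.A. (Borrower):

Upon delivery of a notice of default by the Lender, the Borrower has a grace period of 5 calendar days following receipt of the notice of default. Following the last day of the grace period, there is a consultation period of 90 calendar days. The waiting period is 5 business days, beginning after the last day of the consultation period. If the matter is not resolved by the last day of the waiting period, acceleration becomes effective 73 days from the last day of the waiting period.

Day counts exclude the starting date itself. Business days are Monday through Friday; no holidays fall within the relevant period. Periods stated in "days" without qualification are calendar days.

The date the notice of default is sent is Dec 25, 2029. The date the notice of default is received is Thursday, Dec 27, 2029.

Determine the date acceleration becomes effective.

Jun 20, 2030

Adding 5 calendar days to Dec 27, 2029 gives Jan 1, 2030, which is the last day of the grace period.
The last day of the consultation period: 90 calendar days after Jan 1, 2030 is Apr 1, 2030.
From Monday, Apr 1, 2030, 5 business days (Apr 2, Apr 3, Apr 4, Apr 5, Apr 8, skipping weekends) brings us to Monday, Apr 8, 2030, which is the last day of the waiting period.
The date acceleration becomes effective: 73 calendar days after Apr 8, 2030 is Jun 20, 2030.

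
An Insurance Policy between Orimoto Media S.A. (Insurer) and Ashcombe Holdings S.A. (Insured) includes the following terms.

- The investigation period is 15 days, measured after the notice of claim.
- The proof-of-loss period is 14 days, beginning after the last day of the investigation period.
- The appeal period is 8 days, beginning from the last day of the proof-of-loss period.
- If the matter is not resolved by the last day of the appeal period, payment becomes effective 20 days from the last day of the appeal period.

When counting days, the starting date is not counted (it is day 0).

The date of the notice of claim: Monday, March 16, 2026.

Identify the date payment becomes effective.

Adding 15 calendar days to March 16, 2026 gives March 31, 2026, which is the last day of the investigation period.
The last day of the proof-of-loss period: March 31, 2026 + 14 days = April 14, 2026.
Adding 8 calendar days to April 14, 2026 gives April 22, 2026, which is the last day of the appeal period.
The date payment becomes effective: 20 calendar days after April 22, 2026 is May 12, 2026.

May 12, 2026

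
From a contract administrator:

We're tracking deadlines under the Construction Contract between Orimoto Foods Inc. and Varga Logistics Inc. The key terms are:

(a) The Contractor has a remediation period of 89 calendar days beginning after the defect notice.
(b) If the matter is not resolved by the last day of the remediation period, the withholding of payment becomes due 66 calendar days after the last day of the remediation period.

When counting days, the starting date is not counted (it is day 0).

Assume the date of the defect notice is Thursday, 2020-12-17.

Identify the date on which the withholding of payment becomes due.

The last day of the remediation period: 2020-12-17 + 89 days = 2021-03-16.
The date on which the withholding of payment becomes due: 66 calendar days after 2021-03-16 is 2021-05-21.

2021-05-21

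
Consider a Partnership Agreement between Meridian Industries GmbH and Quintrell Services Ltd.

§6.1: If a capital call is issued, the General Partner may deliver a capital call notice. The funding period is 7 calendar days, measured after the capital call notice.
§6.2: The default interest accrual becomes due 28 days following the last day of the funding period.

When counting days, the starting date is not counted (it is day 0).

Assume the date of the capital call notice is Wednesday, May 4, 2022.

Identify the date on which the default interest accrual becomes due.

The last day of the funding period: May 4, 2022 + 7 days = May 11, 2022.
Adding 28 calendar days to May 11, 2022 gives June 8, 2022, which is the date on which the default interest accrual becomes due.

June 8, 2022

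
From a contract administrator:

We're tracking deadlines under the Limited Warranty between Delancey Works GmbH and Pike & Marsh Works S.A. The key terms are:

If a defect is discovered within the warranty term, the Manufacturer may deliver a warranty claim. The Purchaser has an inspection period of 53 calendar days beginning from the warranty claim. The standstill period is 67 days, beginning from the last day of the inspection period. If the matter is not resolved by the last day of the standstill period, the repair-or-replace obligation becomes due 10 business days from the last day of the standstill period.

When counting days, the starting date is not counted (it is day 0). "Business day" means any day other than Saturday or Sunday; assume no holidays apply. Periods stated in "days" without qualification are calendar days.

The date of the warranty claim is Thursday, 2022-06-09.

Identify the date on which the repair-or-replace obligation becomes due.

Adding 53 calendar days to 2022-06-09 gives 2022-08-01, which is the last day of the inspection period.
The last day of the standstill period: 2022-08-01 + 67 days = 2022-10-07.
From Friday, 2022-10-07, 10 business days (Oct 10, Oct 11, Oct 12, Oct 13, Oct 14, Oct 17, Oct 18, Oct 19, Oct 20, Oct 21, skipping weekends) brings us to Friday, 2022-10-21, which is the date on which the repair-or-replace obligation becomes due.

2022-10-21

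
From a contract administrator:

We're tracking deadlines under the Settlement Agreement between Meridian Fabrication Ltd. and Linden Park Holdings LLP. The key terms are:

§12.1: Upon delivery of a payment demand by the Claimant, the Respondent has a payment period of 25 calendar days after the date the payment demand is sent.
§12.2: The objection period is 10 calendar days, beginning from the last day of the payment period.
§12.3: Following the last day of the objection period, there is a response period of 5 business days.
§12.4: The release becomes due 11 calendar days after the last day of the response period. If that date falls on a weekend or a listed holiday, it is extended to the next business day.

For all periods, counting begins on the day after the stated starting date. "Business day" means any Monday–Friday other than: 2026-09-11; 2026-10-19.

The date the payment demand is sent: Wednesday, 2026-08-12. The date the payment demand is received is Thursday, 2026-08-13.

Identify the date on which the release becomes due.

2026-10-05

The last day of the payment period: 25 calendar days after 2026-08-12 is 2026-09-06.
The last day of the objection period: 2026-09-06 + 10 days = 2026-09-16.
The last day of the response period: 5 business days after Wednesday, 2026-09-16, skipping weekends — Sep 17, Sep 18, Sep 21, Sep 22, Sep 23 — lands on Wednesday, 2026-09-23.
Adding 11 calendar days to 2026-09-23 gives 2026-10-04, which is the date on which the release becomes due. That falls on a Sunday, so it rolls to the next business day, Monday, 2026-10-05.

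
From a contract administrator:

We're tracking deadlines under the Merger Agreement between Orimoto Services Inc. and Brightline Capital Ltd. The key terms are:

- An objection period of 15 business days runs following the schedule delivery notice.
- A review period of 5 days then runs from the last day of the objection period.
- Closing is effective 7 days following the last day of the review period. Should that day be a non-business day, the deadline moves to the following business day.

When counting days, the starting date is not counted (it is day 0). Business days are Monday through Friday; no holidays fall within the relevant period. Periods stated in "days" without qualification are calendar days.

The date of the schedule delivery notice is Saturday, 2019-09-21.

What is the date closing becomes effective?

2019-10-23

The last day of the objection period: counting 15 business days from Saturday, 2019-09-21 (Sep 23, Sep 24, Sep 25, Sep 26, …, Oct 9, Oct 10, Oct 11, skipping weekends) reaches Friday, 2019-10-11.
Adding 5 calendar days to 2019-10-11 gives 2019-10-16, which is the last day of the review period.
The date closing becomes effective: 2019-10-16 + 7 days = 2019-10-23. 2019-10-23 is a Wednesday, so no roll-forward applies.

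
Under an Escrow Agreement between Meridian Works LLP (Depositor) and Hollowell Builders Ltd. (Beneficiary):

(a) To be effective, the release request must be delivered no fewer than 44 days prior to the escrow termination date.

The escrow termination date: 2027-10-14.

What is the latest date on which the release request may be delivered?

Counting back 44 calendar days from 2027-10-14 gives 2027-08-31.

2027-08-31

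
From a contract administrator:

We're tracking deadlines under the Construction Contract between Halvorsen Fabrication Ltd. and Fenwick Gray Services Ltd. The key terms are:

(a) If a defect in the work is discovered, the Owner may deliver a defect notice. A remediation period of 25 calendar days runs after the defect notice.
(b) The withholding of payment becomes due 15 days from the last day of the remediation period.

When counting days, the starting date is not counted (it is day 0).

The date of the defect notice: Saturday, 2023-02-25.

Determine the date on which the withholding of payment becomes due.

The last day of the remediation period: 25 calendar days after 2023-02-25 is 2023-03-22.
Adding 15 calendar days to 2023-03-22 gives 2023-04-06, which is the date on which the withholding of payment becomes due.

2023-04-06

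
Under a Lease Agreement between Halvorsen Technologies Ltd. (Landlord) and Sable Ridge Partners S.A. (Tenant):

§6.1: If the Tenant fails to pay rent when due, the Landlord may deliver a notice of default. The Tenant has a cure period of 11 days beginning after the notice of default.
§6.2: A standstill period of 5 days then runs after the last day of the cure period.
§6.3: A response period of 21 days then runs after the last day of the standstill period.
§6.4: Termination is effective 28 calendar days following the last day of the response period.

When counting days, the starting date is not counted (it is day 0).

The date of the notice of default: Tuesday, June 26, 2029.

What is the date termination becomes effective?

The last day of the cure period: 11 calendar days after June 26, 2029 is July 7, 2029.
Adding 5 calendar days to July 7, 2029 gives July 12, 2029, which is the last day of the standstill period.
The last day of the response period: July 12, 2029 + 21 days = August 2, 2029.
The date termination becomes effective: August 2, 2029 + 28 days = August 30, 2029.

August 30, 2029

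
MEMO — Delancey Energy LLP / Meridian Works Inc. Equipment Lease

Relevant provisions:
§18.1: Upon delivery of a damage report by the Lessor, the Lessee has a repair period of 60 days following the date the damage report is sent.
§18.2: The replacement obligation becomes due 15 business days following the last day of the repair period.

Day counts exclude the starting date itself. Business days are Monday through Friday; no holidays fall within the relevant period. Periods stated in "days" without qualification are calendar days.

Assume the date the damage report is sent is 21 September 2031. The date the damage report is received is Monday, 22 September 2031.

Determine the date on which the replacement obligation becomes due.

Adding 60 calendar days to 21 September 2031 gives 20 November 2031, which is the last day of the repair period.
The date on which the replacement obligation becomes due: counting 15 business days from Thursday, 20 November 2031 (Nov 21, Nov 24, Nov 25, Nov 26, …, Dec 9, Dec 10, Dec 11, skipping weekends) reaches Thursday, 11 December 2031.

11 December 2031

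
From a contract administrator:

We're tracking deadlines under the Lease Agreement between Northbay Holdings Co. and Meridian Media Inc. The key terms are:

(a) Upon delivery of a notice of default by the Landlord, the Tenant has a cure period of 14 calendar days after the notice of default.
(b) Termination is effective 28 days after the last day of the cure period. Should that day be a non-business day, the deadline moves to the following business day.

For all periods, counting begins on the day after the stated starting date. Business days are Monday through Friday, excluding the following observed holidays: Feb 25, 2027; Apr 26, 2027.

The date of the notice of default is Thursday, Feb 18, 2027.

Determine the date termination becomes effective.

The last day of the cure period: 14 calendar days after Feb 18, 2027 is Mar 4, 2027.
The date termination becomes effective: 28 calendar days after Mar 4, 2027 is Apr 1, 2027. Apr 1, 2027 is a Thursday and is not a listed holiday, so no roll-forward applies.

Apr 1, 2027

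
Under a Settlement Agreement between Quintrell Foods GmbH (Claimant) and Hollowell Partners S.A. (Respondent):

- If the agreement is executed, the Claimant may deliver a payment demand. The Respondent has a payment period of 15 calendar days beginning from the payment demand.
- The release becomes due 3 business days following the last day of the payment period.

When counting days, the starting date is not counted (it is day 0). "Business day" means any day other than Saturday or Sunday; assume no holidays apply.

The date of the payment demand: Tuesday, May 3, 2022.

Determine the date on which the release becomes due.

The last day of the payment period: May 3, 2022 + 15 days = May 18, 2022.
The date on which the release becomes due: counting 3 business days from Wednesday, May 18, 2022 (May 19, May 20, May 23, skipping weekends) reaches Monday, May 23, 2022.

May 23, 2022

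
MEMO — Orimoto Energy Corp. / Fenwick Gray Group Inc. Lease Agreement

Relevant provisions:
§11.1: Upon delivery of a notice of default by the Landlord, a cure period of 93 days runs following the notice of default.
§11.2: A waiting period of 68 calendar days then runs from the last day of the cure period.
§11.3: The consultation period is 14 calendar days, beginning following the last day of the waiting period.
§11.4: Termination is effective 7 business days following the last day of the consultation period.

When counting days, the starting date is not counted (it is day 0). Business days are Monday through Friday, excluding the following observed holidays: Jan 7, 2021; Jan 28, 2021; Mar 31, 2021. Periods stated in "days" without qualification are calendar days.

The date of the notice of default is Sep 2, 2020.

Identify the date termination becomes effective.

Mar 5, 2021

Adding 93 calendar days to Sep 2, 2020 gives Dec 4, 2020, which is the last day of the cure period.
Adding 68 calendar days to Dec 4, 2020 gives Feb 10, 2021, which is the last day of the waiting period.
The last day of the consultation period: Feb 10, 2021 + 14 days = Feb 24, 2021.
The date termination becomes effective: counting 7 business days from Wednesday, Feb 24, 2021 (Feb 25, Feb 26, Mar 1, Mar 2, Mar 3, Mar 4, Mar 5, skipping weekends) reaches Friday, Mar 5, 2021.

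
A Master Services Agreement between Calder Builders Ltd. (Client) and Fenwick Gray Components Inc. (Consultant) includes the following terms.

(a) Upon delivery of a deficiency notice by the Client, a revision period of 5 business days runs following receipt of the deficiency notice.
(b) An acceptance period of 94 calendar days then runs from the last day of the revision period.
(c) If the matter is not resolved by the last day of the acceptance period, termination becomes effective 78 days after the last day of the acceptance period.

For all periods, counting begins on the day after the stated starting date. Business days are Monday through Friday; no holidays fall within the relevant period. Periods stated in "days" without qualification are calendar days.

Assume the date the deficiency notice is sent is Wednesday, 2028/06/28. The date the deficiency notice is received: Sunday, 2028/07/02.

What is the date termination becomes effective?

2028/12/26

From Sunday, 2028/07/02, 5 business days (Jul 3, Jul 4, Jul 5, Jul 6, Jul 7, skipping weekends) brings us to Friday, 2028/07/07, which is the last day of the revision period.
The last day of the acceptance period: 94 calendar days after 2028/07/07 is 2028/10/09.
The date termination becomes effective: 78 calendar days after 2028/10/09 is 2028/12/26.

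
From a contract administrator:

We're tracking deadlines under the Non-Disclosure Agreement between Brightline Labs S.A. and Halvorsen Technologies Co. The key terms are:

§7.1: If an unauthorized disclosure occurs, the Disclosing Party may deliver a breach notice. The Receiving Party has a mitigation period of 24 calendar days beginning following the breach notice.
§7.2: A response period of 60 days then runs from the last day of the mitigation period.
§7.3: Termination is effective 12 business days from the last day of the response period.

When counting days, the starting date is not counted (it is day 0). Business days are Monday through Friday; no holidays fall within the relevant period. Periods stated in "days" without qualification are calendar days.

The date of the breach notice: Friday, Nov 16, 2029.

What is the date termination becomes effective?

Feb 26, 2030

Adding 24 calendar days to Nov 16, 2029 gives Dec 10, 2029, which is the last day of the mitigation period.
The last day of the response period: Dec 10, 2029 + 60 days = Feb 8, 2030.
The date termination becomes effective: 12 business days after Friday, Feb 8, 2030, skipping weekends — Feb 11, Feb 12, Feb 13, Feb 14, …, Feb 22, Feb 25, Feb 26 — lands on Tuesday, Feb 26, 2030.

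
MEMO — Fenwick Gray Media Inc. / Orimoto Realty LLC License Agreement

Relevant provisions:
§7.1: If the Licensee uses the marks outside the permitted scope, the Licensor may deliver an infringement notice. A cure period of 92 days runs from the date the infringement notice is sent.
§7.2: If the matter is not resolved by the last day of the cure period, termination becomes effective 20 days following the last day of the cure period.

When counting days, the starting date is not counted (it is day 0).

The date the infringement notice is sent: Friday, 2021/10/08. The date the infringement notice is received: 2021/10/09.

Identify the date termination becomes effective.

2022/01/28

The last day of the cure period: 2021/10/08 + 92 days = 2022/01/08.
The date termination becomes effective: 2022/01/08 + 20 days = 2022/01/28.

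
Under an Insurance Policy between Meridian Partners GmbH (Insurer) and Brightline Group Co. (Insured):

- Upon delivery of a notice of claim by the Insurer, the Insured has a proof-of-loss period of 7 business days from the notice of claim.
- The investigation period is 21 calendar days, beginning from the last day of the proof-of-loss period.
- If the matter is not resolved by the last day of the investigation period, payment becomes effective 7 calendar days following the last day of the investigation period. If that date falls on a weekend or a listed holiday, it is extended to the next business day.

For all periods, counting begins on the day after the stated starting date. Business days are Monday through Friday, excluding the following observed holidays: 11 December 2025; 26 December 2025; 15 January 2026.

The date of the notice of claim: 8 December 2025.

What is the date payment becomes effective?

16 January 2026

The last day of the proof-of-loss period: 7 business days after Monday, 8 December 2025, skipping weekends and the listed holiday on Dec 11 — Dec 9, Dec 10, Dec 12, Dec 15, Dec 16, Dec 17, Dec 18 — lands on Thursday, 18 December 2025.
Adding 21 calendar days to 18 December 2025 gives 8 January 2026, which is the last day of the investigation period.
The date payment becomes effective: 7 calendar days after 8 January 2026 is 15 January 2026. That falls on Thursday, a listed holiday, so it rolls to the next business day, Friday, 16 January 2026.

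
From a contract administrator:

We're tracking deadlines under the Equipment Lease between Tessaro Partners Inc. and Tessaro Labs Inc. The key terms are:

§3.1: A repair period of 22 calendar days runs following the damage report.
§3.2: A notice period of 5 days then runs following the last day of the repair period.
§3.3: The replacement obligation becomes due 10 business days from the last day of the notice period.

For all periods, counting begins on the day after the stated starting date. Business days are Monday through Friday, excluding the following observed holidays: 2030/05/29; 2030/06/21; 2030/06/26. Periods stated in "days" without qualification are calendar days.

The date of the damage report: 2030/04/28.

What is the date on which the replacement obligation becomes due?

2030/06/10

Adding 22 calendar days to 2030/04/28 gives 2030/05/20, which is the last day of the repair period.
The last day of the notice period: 5 calendar days after 2030/05/20 is 2030/05/25.
The date on which the replacement obligation becomes due: counting 10 business days from Saturday, 2030/05/25 (May 27, May 28, May 30, May 31, Jun 3, Jun 4, Jun 5, Jun 6, Jun 7, Jun 10, skipping weekends and the listed holiday on May 29) reaches Monday, 2030/06/10.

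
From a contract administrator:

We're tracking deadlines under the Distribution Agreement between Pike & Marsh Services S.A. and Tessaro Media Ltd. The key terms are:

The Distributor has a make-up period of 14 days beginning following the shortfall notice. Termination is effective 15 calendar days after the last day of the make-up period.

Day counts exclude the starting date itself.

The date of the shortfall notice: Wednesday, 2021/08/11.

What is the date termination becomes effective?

The last day of the make-up period: 2021/08/11 + 14 days = 2021/08/25.
The date termination becomes effective: 2021/08/25 + 15 days = 2021/09/09.

2021/09/09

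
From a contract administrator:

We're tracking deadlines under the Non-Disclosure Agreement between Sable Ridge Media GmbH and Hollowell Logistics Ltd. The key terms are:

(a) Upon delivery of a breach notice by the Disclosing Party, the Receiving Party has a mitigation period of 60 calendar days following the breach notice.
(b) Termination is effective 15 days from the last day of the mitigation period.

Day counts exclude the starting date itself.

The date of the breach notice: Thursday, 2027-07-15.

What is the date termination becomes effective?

The last day of the mitigation period: 2027-07-15 + 60 days = 2027-09-13.
The date termination becomes effective: 15 calendar days after 2027-09-13 is 2027-09-28.

2027-09-28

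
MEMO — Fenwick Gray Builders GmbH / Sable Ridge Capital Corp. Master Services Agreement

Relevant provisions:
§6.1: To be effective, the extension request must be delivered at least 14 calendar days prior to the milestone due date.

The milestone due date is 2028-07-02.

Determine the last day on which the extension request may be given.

2028-07-02 minus 14 days is 2028-06-18.

2028-06-18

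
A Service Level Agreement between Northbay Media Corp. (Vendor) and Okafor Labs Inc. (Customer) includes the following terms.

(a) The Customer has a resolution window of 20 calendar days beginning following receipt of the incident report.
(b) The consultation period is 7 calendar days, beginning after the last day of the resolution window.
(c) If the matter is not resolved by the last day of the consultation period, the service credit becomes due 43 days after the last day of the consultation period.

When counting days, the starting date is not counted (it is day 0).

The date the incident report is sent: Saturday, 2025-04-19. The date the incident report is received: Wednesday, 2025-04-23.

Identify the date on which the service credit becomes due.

2025-07-02

The last day of the resolution window: 20 calendar days after 2025-04-23 is 2025-05-13.
Adding 7 calendar days to 2025-05-13 gives 2025-05-20, which is the last day of the consultation period.
The date on which the service credit becomes due: 43 calendar days after 2025-05-20 is 2025-07-02.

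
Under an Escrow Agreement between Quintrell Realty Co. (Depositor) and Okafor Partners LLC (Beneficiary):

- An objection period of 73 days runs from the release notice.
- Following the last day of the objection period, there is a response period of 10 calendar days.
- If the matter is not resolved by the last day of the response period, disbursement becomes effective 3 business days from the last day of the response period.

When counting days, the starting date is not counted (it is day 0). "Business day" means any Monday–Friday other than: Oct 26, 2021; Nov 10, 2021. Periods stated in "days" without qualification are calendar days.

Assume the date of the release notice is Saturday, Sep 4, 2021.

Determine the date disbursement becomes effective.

The last day of the objection period: 73 calendar days after Sep 4, 2021 is Nov 16, 2021.
The last day of the response period: 10 calendar days after Nov 16, 2021 is Nov 26, 2021.
The date disbursement becomes effective: 3 business days after Friday, Nov 26, 2021, skipping weekends — Nov 29, Nov 30, Dec 1 — lands on Wednesday, Dec 1, 2021.

Dec 1, 2021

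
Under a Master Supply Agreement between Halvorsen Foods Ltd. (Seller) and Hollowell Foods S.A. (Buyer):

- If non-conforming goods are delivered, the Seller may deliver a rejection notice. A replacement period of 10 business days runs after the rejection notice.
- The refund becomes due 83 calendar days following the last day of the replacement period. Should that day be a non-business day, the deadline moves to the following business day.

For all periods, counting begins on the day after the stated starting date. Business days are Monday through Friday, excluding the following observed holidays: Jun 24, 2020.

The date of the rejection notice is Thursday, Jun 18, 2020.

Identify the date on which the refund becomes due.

The last day of the replacement period: 10 business days after Thursday, Jun 18, 2020, skipping weekends and the listed holiday on Jun 24 — Jun 19, Jun 22, Jun 23, Jun 25, Jun 26, Jun 29, Jun 30, Jul 1, Jul 2, Jul 3 — lands on Friday, Jul 3, 2020.
The date on which the refund becomes due: 83 calendar days after Jul 3, 2020 is Sep 24, 2020. Sep 24, 2020 is a Thursday and is not a listed holiday, so no roll-forward applies.

Sep 24, 2020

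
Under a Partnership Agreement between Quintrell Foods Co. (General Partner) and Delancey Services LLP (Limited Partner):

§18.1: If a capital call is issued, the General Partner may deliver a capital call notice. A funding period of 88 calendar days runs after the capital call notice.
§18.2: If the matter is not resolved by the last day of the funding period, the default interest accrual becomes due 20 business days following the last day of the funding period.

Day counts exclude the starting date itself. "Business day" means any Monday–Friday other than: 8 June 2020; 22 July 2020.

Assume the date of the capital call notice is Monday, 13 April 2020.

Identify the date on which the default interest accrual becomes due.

Adding 88 calendar days to 13 April 2020 gives 10 July 2020, which is the last day of the funding period.
From Friday, 10 July 2020, 20 business days (Jul 13, Jul 14, Jul 15, Jul 16, …, Aug 6, Aug 7, Aug 10, skipping weekends and the listed holiday on Jul 22) brings us to Monday, 10 August 2020, which is the date on which the default interest accrual becomes due.

10 August 2020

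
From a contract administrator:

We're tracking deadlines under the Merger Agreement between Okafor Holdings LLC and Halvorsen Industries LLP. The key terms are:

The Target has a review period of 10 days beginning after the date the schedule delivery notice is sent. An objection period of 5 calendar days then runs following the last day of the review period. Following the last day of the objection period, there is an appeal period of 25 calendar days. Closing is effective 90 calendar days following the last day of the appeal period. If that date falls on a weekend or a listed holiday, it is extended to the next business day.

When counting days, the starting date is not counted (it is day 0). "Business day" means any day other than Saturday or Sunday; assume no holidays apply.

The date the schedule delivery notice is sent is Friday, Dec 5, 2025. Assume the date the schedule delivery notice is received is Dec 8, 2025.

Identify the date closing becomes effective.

The last day of the review period: 10 calendar days after Dec 5, 2025 is Dec 15, 2025.
The last day of the objection period: Dec 15, 2025 + 5 days = Dec 20, 2025.
The last day of the appeal period: 25 calendar days after Dec 20, 2025 is Jan 14, 2026.
The date closing becomes effective: Jan 14, 2026 + 90 days = Apr 14, 2026. Apr 14, 2026 is a Tuesday, so no roll-forward applies.

Apr 14, 2026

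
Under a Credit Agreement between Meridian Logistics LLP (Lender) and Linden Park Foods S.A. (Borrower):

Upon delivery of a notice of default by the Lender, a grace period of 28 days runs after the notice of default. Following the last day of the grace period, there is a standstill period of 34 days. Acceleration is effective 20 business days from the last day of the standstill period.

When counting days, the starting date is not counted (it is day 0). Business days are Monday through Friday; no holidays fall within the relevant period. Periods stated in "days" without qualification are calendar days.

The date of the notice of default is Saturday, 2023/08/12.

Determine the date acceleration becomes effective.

The last day of the grace period: 2023/08/12 + 28 days = 2023/09/09.
Adding 34 calendar days to 2023/09/09 gives 2023/10/13, which is the last day of the standstill period.
From Friday, 2023/10/13, 20 business days (Oct 16, Oct 17, Oct 18, Oct 19, …, Nov 8, Nov 9, Nov 10, skipping weekends) brings us to Friday, 2023/11/10, which is the date acceleration becomes effective.

2023/11/10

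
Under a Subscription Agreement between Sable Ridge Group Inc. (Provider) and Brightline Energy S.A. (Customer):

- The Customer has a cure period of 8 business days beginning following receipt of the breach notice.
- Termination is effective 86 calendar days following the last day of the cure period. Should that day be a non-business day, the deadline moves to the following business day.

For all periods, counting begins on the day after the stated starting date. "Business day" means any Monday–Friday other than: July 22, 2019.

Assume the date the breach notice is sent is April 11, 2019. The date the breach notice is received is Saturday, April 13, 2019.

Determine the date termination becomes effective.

The last day of the cure period: counting 8 business days from Saturday, April 13, 2019 (Apr 15, Apr 16, Apr 17, Apr 18, Apr 19, Apr 22, Apr 23, Apr 24, skipping weekends) reaches Wednesday, April 24, 2019.
Adding 86 calendar days to April 24, 2019 gives July 19, 2019, which is the date termination becomes effective. July 19, 2019 is a Friday and is not a listed holiday, so no roll-forward applies.

July 19, 2019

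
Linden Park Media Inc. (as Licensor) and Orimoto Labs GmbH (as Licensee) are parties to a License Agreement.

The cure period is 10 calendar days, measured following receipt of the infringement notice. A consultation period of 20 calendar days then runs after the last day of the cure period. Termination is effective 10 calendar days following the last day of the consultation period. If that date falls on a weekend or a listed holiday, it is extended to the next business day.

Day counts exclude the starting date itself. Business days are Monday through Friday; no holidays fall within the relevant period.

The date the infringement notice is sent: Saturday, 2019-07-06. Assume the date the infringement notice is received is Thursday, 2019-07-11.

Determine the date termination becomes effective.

The last day of the cure period: 2019-07-11 + 10 days = 2019-07-21.
The last day of the consultation period: 2019-07-21 + 20 days = 2019-08-10.
Adding 10 calendar days to 2019-08-10 gives 2019-08-20, which is the date termination becomes effective. 2019-08-20 is a Tuesday, so no roll-forward applies.

2019-08-20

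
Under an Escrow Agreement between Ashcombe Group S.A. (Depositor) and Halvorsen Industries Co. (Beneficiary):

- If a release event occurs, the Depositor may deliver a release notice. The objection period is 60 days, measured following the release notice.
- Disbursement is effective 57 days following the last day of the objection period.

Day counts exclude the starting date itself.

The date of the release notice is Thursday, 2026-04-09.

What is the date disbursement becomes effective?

2026-08-04

Adding 60 calendar days to 2026-04-09 gives 2026-06-08, which is the last day of the objection period.
The date disbursement becomes effective: 57 calendar days after 2026-06-08 is 2026-08-04.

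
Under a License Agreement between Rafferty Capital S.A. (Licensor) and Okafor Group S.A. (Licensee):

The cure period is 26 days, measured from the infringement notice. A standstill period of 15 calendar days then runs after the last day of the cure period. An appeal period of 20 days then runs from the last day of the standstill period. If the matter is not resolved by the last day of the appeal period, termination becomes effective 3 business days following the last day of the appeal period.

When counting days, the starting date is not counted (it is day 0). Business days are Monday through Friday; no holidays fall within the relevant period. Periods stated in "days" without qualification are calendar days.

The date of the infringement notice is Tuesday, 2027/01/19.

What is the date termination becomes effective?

2027/03/24

The last day of the cure period: 2027/01/19 + 26 days = 2027/02/14.
The last day of the standstill period: 15 calendar days after 2027/02/14 is 2027/03/01.
The last day of the appeal period: 20 calendar days after 2027/03/01 is 2027/03/21.
The date termination becomes effective: 3 business days after Sunday, 2027/03/21, skipping weekends — Mar 22, Mar 23, Mar 24 — lands on Wednesday, 2027/03/24.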